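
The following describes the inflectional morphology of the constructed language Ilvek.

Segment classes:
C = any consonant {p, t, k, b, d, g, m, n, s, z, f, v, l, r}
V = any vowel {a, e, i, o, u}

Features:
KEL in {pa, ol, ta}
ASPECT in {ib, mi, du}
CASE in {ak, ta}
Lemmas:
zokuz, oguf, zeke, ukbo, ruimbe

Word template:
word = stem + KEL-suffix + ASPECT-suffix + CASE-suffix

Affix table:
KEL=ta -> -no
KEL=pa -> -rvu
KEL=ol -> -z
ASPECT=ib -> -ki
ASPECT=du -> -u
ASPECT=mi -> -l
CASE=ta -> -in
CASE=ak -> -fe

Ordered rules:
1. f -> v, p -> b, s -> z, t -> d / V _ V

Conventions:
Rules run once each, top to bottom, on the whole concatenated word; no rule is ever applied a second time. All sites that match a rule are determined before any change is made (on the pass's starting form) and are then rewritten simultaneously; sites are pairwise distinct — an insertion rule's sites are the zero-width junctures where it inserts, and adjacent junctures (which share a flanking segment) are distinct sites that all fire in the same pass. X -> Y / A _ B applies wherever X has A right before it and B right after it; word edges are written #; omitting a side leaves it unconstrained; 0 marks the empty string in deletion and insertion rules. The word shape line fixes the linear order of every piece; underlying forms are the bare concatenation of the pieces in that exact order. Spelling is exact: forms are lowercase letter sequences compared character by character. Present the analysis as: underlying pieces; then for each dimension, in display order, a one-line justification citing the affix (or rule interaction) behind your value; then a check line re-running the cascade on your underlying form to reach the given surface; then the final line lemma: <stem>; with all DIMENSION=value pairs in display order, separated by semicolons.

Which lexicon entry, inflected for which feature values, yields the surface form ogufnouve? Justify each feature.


underlying: oguf-no-u-fe
KEL=ta - signalled by the affix -no
ASPECT=du - signalled by the affix -u
CASE=ak - signalled by the affix -fe
check: ogufnoufe -> ogufnouve
lemma: oguf; KEL=ta; ASPECT=du; CASE=ak


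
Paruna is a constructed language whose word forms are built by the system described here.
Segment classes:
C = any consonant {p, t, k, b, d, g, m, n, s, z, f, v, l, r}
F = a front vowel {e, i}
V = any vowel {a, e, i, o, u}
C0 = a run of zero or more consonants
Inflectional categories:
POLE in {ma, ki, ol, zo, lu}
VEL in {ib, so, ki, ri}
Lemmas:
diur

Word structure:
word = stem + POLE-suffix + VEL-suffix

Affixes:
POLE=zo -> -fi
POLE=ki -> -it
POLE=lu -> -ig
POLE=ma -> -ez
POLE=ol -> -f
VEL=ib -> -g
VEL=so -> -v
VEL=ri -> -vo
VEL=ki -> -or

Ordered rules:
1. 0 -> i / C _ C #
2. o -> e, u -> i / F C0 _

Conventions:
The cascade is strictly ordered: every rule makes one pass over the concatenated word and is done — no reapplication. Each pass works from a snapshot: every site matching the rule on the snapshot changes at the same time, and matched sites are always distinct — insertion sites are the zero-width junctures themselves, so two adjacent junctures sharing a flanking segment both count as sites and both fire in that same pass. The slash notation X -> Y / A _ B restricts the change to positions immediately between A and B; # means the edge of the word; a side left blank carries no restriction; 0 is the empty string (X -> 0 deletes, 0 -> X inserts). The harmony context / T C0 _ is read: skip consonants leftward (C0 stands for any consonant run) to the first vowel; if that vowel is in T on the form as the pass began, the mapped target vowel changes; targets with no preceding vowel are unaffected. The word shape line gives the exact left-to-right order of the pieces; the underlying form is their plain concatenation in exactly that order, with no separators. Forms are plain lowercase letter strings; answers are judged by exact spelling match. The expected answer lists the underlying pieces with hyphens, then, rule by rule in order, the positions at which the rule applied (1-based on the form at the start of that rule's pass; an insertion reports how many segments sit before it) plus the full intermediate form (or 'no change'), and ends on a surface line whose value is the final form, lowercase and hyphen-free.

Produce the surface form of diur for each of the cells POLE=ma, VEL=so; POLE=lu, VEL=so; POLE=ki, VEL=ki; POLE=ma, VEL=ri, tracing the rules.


cell POLE=ma, VEL=so:
underlying: diur-ez-v
1. 0 -> i / C _ C #: inserts after position(s) 6: diureziv
2. o -> e, u -> i / F C0 _: fires at position(s) 3: diireziv
surface: diireziv

cell POLE=lu, VEL=so:
underlying: diur-ig-v
1. 0 -> i / C _ C #: inserts after position(s) 6: diurigiv
2. o -> e, u -> i / F C0 _: fires at position(s) 3: diirigiv
surface: diirigiv

cell POLE=ki, VEL=ki:
underlying: diur-it-or
1. 0 -> i / C _ C #: no change
2. o -> e, u -> i / F C0 _: fires at position(s) 3, 7: diiriter
surface: diiriter

cell POLE=ma, VEL=ri:
underlying: diur-ez-vo
1. 0 -> i / C _ C #: no change
2. o -> e, u -> i / F C0 _: fires at position(s) 3, 8: diirezve
surface: diirezve


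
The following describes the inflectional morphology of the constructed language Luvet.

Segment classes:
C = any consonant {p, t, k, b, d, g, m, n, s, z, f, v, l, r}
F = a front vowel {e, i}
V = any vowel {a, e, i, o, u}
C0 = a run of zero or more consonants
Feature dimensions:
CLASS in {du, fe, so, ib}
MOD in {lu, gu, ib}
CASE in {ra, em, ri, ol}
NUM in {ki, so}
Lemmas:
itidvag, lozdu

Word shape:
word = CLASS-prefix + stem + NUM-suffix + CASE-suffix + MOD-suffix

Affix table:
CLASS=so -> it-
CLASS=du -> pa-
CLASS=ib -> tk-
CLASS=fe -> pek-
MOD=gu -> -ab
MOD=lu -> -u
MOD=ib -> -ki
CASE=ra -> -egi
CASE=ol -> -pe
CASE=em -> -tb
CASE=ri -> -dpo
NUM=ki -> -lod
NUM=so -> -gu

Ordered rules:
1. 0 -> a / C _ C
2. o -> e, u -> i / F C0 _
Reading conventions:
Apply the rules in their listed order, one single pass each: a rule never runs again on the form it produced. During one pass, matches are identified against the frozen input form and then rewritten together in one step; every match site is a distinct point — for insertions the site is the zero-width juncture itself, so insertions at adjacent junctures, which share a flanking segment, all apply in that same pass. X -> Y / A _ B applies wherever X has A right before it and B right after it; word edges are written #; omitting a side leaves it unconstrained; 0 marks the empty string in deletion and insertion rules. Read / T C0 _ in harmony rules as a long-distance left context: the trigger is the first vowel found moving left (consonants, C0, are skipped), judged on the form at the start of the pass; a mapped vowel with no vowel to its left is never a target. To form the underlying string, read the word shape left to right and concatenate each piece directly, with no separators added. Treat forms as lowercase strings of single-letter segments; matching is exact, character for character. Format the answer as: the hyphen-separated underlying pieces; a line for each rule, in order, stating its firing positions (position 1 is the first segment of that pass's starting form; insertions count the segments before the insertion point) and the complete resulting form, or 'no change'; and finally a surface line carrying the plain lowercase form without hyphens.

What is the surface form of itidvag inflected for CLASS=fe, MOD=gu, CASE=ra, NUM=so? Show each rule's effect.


underlying: pek-itidvag-gu-egi-ab
1. 0 -> a / C _ C: inserts after position(s) 7, 10: pekitidavagaguegiab
2. o -> e, u -> i / F C0 _: no change
surface: pekitidavagaguegiab


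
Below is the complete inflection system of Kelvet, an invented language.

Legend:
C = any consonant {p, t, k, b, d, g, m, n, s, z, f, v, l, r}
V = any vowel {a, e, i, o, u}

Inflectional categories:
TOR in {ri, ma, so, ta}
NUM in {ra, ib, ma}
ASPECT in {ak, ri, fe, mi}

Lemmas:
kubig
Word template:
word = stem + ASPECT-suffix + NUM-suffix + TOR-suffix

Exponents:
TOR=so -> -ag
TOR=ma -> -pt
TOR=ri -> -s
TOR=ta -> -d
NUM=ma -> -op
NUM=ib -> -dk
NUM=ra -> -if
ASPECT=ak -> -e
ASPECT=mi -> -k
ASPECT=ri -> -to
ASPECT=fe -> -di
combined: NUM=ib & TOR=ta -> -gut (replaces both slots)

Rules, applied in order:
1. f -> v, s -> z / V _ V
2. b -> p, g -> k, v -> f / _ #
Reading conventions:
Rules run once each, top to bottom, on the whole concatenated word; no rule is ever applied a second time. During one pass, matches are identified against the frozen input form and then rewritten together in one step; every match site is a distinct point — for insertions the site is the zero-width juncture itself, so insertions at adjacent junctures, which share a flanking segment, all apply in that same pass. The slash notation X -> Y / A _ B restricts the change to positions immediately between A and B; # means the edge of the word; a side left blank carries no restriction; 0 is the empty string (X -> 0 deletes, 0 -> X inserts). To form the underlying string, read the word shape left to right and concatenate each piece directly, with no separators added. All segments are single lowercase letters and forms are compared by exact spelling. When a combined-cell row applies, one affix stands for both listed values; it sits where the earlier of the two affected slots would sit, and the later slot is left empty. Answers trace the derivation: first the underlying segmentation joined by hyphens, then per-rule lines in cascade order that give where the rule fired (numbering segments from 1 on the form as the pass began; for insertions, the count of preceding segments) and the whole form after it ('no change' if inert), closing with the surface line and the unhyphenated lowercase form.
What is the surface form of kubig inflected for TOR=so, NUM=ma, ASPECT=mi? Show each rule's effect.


underlying: kubig-k-op-ag
1. f -> v, s -> z / V _ V: no change
2. b -> p, g -> k, v -> f / _ #: fires at position(s) 10: kubigkopak
surface: kubigkopak


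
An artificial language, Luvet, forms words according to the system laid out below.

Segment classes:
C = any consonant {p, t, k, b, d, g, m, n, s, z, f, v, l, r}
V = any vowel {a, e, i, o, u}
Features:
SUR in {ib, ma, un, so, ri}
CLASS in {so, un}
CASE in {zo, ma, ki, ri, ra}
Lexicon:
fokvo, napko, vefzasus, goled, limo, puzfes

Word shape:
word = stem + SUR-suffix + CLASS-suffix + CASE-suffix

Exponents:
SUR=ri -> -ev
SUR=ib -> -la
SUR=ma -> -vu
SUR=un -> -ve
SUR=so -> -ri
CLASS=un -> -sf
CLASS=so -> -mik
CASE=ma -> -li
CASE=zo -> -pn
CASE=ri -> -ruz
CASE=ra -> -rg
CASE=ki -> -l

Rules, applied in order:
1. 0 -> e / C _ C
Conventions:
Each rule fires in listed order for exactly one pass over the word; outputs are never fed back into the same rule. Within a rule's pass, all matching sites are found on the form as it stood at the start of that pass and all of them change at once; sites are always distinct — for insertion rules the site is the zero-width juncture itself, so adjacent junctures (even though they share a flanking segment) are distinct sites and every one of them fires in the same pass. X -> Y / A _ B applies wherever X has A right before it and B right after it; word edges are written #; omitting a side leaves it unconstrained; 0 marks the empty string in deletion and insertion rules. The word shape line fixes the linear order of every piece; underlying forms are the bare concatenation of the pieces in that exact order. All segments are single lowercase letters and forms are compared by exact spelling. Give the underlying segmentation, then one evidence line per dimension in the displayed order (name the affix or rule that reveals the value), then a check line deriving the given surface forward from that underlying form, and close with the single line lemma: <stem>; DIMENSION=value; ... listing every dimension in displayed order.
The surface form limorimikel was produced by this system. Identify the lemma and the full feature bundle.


underlying: limo-ri-mik-l
SUR=so - signalled by the affix -ri
CLASS=so - signalled by the affix -mik
CASE=ki - signalled by the affix -l
check: limorimikl -> limorimikel
lemma: limo; SUR=so; CLASS=so; CASE=ki


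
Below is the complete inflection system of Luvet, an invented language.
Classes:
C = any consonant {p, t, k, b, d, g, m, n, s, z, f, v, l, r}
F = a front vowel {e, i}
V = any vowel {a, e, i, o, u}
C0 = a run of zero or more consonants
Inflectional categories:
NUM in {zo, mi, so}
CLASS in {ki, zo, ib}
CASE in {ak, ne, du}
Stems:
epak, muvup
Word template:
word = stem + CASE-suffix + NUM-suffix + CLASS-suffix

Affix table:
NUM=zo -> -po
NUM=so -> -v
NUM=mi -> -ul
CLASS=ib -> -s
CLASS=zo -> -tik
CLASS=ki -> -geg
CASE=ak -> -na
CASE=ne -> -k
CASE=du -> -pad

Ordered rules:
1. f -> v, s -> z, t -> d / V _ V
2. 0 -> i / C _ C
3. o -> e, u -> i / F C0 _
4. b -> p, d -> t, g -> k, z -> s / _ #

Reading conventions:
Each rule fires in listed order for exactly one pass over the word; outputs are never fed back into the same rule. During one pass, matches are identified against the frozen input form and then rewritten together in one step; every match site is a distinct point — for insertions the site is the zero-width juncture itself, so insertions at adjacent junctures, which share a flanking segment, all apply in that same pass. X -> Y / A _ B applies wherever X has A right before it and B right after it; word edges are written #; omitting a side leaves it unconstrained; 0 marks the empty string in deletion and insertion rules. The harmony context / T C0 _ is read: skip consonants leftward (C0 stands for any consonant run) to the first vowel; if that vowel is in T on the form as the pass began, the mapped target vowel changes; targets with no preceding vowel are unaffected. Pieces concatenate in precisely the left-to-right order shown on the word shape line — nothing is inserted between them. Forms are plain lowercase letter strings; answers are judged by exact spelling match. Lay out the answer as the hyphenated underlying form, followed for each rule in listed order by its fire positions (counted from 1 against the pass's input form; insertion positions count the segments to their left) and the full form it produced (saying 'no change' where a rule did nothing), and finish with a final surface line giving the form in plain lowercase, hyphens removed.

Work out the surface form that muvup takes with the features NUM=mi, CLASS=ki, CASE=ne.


underlying: muvup-k-ul-geg
1. f -> v, s -> z, t -> d / V _ V: no change
2. 0 -> i / C _ C: inserts after position(s) 5, 8: muvupikuligeg
3. o -> e, u -> i / F C0 _: fires at position(s) 8: muvupikiligeg
4. b -> p, d -> t, g -> k, z -> s / _ #: fires at position(s) 13: muvupikiligek
surface: muvupikiligek


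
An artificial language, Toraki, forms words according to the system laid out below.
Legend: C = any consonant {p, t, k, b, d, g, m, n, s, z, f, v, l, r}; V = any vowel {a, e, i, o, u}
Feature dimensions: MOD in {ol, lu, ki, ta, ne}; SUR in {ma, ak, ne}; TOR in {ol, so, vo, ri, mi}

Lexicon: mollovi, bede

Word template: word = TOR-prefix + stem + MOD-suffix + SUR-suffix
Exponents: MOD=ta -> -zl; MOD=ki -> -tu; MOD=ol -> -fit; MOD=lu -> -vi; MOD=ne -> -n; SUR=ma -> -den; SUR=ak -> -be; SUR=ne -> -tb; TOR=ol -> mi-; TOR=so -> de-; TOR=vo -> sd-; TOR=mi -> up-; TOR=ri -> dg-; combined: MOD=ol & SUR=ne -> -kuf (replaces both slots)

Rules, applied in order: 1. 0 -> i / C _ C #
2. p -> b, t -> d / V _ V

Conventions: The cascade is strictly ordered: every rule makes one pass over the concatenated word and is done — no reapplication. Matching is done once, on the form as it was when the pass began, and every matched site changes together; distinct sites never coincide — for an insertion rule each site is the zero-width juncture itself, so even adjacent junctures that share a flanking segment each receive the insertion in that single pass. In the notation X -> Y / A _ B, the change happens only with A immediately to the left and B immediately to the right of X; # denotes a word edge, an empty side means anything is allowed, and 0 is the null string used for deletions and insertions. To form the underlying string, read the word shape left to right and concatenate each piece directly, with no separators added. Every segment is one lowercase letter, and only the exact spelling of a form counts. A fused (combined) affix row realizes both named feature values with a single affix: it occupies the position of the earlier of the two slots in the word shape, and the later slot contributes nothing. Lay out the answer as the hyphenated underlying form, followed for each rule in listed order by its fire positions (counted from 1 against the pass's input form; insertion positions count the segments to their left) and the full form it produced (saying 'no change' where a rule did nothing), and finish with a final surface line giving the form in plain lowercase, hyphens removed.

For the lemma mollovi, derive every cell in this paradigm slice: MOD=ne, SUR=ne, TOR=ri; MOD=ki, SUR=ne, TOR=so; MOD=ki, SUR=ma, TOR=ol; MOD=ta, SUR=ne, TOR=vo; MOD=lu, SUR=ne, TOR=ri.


cell MOD=ne, SUR=ne, TOR=ri:
underlying: dg-mollovi-n-tb
1. 0 -> i / C _ C #: inserts after position(s) 11: dgmollovintib
2. p -> b, t -> d / V _ V: no change
surface: dgmollovintib

cell MOD=ki, SUR=ne, TOR=so:
underlying: de-mollovi-tu-tb
1. 0 -> i / C _ C #: inserts after position(s) 12: demollovitutib
2. p -> b, t -> d / V _ V: fires at position(s) 10, 12: demollovidudib
surface: demollovidudib

cell MOD=ki, SUR=ma, TOR=ol:
underlying: mi-mollovi-tu-den
1. 0 -> i / C _ C #: no change
2. p -> b, t -> d / V _ V: fires at position(s) 10: mimolloviduden
surface: mimolloviduden

cell MOD=ta, SUR=ne, TOR=vo:
underlying: sd-mollovi-zl-tb
1. 0 -> i / C _ C #: inserts after position(s) 12: sdmollovizltib
2. p -> b, t -> d / V _ V: no change
surface: sdmollovizltib

cell MOD=lu, SUR=ne, TOR=ri:
underlying: dg-mollovi-vi-tb
1. 0 -> i / C _ C #: inserts after position(s) 12: dgmollovivitib
2. p -> b, t -> d / V _ V: fires at position(s) 12: dgmollovividib
surface: dgmollovividib


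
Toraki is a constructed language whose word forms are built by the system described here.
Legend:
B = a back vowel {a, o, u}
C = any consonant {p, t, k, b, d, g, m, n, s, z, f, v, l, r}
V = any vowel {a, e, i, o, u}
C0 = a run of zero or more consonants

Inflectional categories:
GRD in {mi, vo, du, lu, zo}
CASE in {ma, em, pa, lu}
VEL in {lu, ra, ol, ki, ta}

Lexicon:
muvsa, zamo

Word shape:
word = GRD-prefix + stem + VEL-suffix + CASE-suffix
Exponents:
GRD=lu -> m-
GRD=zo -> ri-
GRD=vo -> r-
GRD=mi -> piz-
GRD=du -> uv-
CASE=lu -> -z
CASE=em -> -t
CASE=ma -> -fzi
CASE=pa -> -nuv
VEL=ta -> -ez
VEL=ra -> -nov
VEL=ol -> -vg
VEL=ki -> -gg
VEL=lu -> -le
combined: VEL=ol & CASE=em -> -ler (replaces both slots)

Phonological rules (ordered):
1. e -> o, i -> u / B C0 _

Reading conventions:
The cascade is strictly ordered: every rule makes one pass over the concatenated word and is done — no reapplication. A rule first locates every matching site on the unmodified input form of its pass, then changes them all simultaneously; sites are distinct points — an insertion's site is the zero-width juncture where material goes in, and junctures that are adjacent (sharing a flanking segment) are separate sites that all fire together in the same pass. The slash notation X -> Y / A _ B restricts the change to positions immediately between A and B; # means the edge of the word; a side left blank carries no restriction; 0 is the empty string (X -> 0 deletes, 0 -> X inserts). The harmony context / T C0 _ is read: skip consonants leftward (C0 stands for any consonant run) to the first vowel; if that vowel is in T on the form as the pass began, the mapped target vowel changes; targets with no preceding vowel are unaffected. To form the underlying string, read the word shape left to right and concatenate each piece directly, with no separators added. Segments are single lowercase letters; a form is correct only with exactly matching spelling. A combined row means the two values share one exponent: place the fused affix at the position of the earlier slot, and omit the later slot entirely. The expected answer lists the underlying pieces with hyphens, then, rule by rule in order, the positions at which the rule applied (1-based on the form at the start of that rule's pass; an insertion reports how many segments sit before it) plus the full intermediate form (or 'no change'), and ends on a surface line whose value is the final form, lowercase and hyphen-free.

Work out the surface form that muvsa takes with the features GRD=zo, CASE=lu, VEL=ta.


underlying: ri-muvsa-ez-z
1. e -> o, i -> u / B C0 _: fires at position(s) 8: rimuvsaozz
surface: rimuvsaozz


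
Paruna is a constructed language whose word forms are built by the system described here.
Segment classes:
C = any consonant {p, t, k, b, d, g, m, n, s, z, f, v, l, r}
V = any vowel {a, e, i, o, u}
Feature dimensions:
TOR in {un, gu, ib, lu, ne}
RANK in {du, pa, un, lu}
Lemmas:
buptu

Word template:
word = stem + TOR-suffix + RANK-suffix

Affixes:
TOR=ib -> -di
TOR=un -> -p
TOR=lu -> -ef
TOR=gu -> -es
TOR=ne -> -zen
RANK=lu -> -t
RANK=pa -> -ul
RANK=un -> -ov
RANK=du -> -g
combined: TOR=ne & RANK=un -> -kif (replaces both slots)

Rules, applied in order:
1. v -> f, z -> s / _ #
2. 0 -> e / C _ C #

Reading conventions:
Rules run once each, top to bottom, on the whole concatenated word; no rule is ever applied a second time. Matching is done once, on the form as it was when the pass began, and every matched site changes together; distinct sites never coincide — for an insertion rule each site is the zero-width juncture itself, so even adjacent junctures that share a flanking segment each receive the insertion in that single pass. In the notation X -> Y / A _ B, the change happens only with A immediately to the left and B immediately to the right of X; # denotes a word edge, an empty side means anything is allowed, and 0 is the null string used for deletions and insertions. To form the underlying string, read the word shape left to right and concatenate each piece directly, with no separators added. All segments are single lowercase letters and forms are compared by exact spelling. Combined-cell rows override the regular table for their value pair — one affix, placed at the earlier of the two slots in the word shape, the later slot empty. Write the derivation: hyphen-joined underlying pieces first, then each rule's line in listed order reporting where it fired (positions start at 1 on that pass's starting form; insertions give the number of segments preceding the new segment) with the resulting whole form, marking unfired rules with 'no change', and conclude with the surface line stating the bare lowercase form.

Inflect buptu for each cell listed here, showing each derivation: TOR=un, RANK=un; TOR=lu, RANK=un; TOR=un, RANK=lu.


cell TOR=un, RANK=un:
underlying: buptu-p-ov
1. v -> f, z -> s / _ #: fires at position(s) 8: buptupof
2. 0 -> e / C _ C #: no change
surface: buptupof

cell TOR=lu, RANK=un:
underlying: buptu-ef-ov
1. v -> f, z -> s / _ #: fires at position(s) 9: buptuefof
2. 0 -> e / C _ C #: no change
surface: buptuefof

cell TOR=un, RANK=lu:
underlying: buptu-p-t
1. v -> f, z -> s / _ #: no change
2. 0 -> e / C _ C #: inserts after position(s) 6: buptupet
surface: buptupet


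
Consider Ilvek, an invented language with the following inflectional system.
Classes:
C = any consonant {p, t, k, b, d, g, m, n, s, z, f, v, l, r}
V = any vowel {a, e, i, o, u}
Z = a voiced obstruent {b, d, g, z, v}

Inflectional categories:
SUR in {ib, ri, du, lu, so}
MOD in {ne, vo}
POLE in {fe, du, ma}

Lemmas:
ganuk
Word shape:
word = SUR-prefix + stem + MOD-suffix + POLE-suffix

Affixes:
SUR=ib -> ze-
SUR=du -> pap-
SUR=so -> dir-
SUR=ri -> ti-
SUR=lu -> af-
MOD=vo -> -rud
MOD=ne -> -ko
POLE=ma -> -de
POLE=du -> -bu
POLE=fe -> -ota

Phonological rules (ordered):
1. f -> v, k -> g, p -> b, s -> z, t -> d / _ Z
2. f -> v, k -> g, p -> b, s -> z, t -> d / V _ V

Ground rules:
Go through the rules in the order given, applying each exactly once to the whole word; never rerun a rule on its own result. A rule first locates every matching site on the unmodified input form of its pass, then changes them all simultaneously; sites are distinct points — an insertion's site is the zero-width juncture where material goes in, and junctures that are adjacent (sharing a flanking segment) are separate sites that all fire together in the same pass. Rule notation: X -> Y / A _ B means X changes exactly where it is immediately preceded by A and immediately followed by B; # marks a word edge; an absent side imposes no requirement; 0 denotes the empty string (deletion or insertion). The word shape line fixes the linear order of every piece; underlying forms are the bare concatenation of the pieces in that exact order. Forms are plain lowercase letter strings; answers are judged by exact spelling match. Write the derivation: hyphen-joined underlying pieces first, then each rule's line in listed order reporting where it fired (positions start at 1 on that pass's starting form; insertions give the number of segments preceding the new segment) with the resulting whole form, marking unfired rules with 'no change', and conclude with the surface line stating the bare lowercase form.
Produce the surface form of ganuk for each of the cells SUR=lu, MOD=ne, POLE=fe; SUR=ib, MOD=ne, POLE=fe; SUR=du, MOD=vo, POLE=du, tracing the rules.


cell SUR=lu, MOD=ne, POLE=fe:
underlying: af-ganuk-ko-ota
1. f -> v, k -> g, p -> b, s -> z, t -> d / _ Z: fires at position(s) 2: avganukkoota
2. f -> v, k -> g, p -> b, s -> z, t -> d / V _ V: fires at position(s) 11: avganukkooda
surface: avganukkooda

cell SUR=ib, MOD=ne, POLE=fe:
underlying: ze-ganuk-ko-ota
1. f -> v, k -> g, p -> b, s -> z, t -> d / _ Z: no change
2. f -> v, k -> g, p -> b, s -> z, t -> d / V _ V: fires at position(s) 11: zeganukkooda
surface: zeganukkooda

cell SUR=du, MOD=vo, POLE=du:
underlying: pap-ganuk-rud-bu
1. f -> v, k -> g, p -> b, s -> z, t -> d / _ Z: fires at position(s) 3: pabganukrudbu
2. f -> v, k -> g, p -> b, s -> z, t -> d / V _ V: no change
surface: pabganukrudbu


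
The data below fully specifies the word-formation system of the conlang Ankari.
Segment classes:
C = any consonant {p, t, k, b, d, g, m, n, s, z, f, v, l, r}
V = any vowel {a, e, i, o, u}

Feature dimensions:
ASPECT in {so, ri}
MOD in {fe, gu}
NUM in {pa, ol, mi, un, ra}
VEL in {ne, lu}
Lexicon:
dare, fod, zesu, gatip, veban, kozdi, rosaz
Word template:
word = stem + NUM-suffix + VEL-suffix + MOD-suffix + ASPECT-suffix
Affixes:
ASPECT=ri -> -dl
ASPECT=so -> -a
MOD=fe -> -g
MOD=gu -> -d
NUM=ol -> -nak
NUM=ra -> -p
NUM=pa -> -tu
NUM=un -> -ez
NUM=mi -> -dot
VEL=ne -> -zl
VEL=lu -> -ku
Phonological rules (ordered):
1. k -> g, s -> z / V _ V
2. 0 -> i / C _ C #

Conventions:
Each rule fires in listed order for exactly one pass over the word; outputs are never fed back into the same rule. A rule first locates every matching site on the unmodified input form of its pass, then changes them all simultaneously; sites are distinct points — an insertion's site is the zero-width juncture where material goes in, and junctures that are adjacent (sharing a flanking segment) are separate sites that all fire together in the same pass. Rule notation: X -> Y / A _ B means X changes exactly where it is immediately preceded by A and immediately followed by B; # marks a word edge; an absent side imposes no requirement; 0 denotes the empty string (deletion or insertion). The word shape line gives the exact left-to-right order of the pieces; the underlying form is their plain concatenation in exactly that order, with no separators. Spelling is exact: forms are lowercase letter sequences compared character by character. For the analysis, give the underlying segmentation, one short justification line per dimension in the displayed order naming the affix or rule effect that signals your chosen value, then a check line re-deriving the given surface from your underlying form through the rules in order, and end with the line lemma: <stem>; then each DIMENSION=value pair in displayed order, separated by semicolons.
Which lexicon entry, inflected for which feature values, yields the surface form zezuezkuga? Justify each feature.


underlying: zesu-ez-ku-g-a
ASPECT=so - signalled by the affix -a
MOD=fe - signalled by the affix -g
NUM=un - signalled by the affix -ez
VEL=lu - signalled by the affix -ku
check: zesuezkuga -> zezuezkuga -> zezuezkuga
lemma: zesu; ASPECT=so; MOD=fe; NUM=un; VEL=lu


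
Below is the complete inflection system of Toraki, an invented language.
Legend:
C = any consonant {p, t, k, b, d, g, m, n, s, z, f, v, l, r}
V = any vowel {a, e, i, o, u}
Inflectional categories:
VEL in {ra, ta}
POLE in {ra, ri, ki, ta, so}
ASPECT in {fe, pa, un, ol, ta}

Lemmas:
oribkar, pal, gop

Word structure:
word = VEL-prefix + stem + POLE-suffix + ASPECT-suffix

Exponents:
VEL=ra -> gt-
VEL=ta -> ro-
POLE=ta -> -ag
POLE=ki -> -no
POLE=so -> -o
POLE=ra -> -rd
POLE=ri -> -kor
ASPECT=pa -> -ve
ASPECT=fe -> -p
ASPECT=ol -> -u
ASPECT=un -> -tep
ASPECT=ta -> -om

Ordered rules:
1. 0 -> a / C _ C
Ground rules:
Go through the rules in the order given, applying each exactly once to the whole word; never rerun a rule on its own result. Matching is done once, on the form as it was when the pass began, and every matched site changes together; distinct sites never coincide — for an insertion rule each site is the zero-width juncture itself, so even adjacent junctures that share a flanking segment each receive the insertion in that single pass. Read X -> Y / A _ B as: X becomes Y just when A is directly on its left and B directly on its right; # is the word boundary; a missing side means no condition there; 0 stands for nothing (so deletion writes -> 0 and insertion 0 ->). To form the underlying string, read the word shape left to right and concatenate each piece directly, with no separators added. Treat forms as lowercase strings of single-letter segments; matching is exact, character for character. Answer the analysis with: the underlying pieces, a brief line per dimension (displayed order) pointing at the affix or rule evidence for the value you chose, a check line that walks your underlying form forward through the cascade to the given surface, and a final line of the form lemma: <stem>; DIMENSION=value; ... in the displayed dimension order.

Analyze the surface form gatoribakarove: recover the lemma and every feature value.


underlying: gt-oribkar-o-ve
VEL=ra - signalled by the affix gt-
POLE=so - signalled by the affix -o
ASPECT=pa - signalled by the affix -ve
check: gtoribkarove -> gatoribakarove
lemma: oribkar; VEL=ra; POLE=so; ASPECT=pa


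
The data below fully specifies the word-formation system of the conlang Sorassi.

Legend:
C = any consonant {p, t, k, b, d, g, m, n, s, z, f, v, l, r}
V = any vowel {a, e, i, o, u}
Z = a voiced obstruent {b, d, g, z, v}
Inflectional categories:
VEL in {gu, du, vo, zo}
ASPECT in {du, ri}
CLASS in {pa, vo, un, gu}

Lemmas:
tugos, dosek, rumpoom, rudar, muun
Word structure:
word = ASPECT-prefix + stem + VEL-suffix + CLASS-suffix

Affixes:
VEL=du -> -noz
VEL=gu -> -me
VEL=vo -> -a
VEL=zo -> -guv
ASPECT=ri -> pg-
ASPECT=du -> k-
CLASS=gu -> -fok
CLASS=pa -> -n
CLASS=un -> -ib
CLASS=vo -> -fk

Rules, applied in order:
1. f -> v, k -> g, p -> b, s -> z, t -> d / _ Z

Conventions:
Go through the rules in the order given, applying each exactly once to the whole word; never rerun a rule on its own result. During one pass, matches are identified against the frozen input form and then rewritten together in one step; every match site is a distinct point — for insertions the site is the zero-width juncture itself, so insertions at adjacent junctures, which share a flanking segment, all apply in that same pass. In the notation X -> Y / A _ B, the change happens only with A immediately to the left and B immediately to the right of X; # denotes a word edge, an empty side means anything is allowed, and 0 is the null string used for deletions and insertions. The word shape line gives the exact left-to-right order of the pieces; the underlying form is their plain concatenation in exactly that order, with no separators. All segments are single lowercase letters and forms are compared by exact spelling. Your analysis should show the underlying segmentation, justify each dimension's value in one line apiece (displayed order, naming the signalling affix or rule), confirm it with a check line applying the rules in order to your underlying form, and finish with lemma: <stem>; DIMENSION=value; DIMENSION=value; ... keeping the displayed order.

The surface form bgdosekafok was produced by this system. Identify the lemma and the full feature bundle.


underlying: pg-dosek-a-fok
VEL=vo - signalled by the affix -a
ASPECT=ri - signalled by the affix pg-
CLASS=gu - signalled by the affix -fok
check: pgdosekafok -> bgdosekafok
lemma: dosek; VEL=vo; ASPECT=ri; CLASS=gu


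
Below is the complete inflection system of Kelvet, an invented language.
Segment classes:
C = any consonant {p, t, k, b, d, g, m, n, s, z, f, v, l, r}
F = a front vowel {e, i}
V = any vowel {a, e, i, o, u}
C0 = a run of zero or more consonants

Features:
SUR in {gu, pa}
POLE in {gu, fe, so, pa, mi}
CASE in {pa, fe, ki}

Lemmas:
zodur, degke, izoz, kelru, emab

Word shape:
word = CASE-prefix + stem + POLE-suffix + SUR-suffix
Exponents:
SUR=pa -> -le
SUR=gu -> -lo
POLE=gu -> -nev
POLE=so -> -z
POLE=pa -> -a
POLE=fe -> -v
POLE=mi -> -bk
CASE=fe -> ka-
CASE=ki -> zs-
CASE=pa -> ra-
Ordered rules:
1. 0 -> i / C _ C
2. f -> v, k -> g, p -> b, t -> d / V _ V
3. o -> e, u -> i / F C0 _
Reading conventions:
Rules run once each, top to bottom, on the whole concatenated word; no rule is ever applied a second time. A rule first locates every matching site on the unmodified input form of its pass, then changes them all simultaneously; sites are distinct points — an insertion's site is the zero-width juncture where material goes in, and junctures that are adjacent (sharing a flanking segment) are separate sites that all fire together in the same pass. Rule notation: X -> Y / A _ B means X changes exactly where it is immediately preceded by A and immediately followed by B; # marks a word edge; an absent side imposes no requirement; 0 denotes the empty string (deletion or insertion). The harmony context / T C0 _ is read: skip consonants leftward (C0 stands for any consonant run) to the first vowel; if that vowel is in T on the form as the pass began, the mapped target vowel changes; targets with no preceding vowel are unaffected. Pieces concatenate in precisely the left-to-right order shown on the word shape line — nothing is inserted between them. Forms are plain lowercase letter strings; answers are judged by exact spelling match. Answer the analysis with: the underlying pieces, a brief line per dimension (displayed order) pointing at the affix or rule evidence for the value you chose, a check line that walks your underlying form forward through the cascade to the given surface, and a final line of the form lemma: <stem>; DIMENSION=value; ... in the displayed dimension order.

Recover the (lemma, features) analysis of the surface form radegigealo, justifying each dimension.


underlying: ra-degke-a-lo
SUR=gu - signalled by the affix -lo
POLE=pa - signalled by the affix -a
CASE=pa - signalled by the affix ra-
check: radegkealo -> radegikealo -> radegigealo -> radegigealo
lemma: degke; SUR=gu; POLE=pa; CASE=pa


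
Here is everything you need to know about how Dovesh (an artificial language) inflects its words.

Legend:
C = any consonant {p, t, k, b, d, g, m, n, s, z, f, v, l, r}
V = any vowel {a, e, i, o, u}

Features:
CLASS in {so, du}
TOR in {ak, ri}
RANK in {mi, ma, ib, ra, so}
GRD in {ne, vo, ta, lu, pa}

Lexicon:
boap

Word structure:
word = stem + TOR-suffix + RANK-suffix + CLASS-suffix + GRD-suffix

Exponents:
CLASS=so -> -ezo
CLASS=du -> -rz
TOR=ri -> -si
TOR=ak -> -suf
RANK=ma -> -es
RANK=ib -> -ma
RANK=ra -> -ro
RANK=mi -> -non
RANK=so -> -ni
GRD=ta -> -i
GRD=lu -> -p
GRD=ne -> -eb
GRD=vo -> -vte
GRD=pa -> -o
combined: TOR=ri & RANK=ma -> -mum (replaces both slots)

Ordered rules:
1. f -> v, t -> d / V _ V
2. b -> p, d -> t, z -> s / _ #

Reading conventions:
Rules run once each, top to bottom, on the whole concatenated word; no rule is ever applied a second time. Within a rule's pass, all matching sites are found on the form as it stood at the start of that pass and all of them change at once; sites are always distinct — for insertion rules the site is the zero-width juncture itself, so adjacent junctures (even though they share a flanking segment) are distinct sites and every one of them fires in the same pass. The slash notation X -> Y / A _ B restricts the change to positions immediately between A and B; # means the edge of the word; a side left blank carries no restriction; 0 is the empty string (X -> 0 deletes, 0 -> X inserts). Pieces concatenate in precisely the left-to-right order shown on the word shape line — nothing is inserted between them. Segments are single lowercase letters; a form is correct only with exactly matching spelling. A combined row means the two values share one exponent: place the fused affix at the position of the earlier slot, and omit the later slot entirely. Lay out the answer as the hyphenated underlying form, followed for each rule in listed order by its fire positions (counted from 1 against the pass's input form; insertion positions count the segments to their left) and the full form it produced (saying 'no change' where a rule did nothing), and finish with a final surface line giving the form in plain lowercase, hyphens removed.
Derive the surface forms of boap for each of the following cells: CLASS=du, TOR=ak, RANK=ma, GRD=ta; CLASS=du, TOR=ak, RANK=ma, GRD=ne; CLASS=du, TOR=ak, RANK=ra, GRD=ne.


cell CLASS=du, TOR=ak, RANK=ma, GRD=ta:
underlying: boap-suf-es-rz-i
1. f -> v, t -> d / V _ V: fires at position(s) 7: boapsuvesrzi
2. b -> p, d -> t, z -> s / _ #: no change
surface: boapsuvesrzi

cell CLASS=du, TOR=ak, RANK=ma, GRD=ne:
underlying: boap-suf-es-rz-eb
1. f -> v, t -> d / V _ V: fires at position(s) 7: boapsuvesrzeb
2. b -> p, d -> t, z -> s / _ #: fires at position(s) 13: boapsuvesrzep
surface: boapsuvesrzep

cell CLASS=du, TOR=ak, RANK=ra, GRD=ne:
underlying: boap-suf-ro-rz-eb
1. f -> v, t -> d / V _ V: no change
2. b -> p, d -> t, z -> s / _ #: fires at position(s) 13: boapsufrorzep
surface: boapsufrorzep


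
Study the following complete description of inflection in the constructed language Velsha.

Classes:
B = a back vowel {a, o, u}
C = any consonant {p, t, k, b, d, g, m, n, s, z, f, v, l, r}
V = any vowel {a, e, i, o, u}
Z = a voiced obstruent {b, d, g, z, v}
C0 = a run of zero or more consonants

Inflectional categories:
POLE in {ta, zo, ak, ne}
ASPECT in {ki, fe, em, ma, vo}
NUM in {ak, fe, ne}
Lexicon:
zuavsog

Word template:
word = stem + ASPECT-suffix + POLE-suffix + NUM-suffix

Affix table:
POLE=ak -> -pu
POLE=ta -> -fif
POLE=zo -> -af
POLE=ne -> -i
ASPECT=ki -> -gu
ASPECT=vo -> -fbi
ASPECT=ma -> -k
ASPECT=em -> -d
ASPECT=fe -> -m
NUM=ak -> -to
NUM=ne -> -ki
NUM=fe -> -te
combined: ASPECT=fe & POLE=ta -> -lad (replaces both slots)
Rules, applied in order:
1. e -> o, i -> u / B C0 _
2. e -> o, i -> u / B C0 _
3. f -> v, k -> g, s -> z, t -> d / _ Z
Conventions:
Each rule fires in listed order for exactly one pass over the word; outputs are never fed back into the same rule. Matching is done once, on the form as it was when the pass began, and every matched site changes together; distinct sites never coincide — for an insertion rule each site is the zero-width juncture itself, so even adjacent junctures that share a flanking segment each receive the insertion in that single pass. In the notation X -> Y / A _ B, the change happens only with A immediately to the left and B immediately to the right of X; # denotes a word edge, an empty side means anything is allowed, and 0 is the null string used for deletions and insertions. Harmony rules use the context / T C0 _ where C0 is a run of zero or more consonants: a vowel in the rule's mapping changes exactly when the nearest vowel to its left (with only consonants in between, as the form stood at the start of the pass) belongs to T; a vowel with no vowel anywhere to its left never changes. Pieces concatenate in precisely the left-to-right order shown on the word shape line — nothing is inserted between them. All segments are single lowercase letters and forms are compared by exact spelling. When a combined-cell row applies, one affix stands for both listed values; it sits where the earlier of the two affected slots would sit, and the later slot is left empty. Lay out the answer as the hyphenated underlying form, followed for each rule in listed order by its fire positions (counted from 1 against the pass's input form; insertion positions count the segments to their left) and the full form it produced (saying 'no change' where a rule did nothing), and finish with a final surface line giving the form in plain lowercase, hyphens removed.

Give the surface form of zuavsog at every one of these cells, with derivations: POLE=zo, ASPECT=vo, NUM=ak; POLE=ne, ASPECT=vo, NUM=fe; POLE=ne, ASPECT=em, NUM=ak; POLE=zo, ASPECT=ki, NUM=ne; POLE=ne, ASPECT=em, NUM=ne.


cell POLE=zo, ASPECT=vo, NUM=ak:
underlying: zuavsog-fbi-af-to
1. e -> o, i -> u / B C0 _: fires at position(s) 10: zuavsogfbuafto
2. e -> o, i -> u / B C0 _: no change
3. f -> v, k -> g, s -> z, t -> d / _ Z: fires at position(s) 8: zuavsogvbuafto
surface: zuavsogvbuafto

cell POLE=ne, ASPECT=vo, NUM=fe:
underlying: zuavsog-fbi-i-te
1. e -> o, i -> u / B C0 _: fires at position(s) 10: zuavsogfbuite
2. e -> o, i -> u / B C0 _: fires at position(s) 11: zuavsogfbuute
3. f -> v, k -> g, s -> z, t -> d / _ Z: fires at position(s) 8: zuavsogvbuute
surface: zuavsogvbuute

cell POLE=ne, ASPECT=em, NUM=ak:
underlying: zuavsog-d-i-to
1. e -> o, i -> u / B C0 _: fires at position(s) 9: zuavsogduto
2. e -> o, i -> u / B C0 _: no change
3. f -> v, k -> g, s -> z, t -> d / _ Z: no change
surface: zuavsogduto

cell POLE=zo, ASPECT=ki, NUM=ne:
underlying: zuavsog-gu-af-ki
1. e -> o, i -> u / B C0 _: fires at position(s) 13: zuavsogguafku
2. e -> o, i -> u / B C0 _: no change
3. f -> v, k -> g, s -> z, t -> d / _ Z: no change
surface: zuavsogguafku

cell POLE=ne, ASPECT=em, NUM=ne:
underlying: zuavsog-d-i-ki
1. e -> o, i -> u / B C0 _: fires at position(s) 9: zuavsogduki
2. e -> o, i -> u / B C0 _: fires at position(s) 11: zuavsogduku
3. f -> v, k -> g, s -> z, t -> d / _ Z: no change
surface: zuavsogduku
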